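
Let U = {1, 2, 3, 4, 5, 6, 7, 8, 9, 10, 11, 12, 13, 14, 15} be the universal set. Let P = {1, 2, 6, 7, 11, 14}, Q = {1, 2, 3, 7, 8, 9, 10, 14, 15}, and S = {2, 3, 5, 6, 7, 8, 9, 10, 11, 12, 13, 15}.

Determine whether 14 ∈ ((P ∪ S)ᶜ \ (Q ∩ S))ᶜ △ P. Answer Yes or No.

14 ∈ P and 14 ∉ S, so 14 ∈ P ∪ S
14 ∉ (P ∪ S)ᶜ since 14 ∈ (P ∪ S)
14 ∈ Q and 14 ∉ S, so 14 ∉ Q ∩ S
14 ∉ (P ∪ S)ᶜ and 14 ∉ (Q ∩ S), so 14 ∉ (P ∪ S)ᶜ \ (Q ∩ S)
14 ∈ ((P ∪ S)ᶜ \ (Q ∩ S))ᶜ since 14 ∉ ((P ∪ S)ᶜ \ (Q ∩ S))
14 ∈ ((P ∪ S)ᶜ \ (Q ∩ S))ᶜ and 14 ∈ P, so 14 ∉ ((P ∪ S)ᶜ \ (Q ∩ S))ᶜ △ P

No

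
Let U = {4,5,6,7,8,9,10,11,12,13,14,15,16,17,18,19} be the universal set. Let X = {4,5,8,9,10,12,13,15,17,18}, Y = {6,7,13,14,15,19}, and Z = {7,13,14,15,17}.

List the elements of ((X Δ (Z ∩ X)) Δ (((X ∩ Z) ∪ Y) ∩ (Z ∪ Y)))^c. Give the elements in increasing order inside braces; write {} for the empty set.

Z ∩ X = {13,15,17}
X Δ (Z ∩ X) = {4,5,8,9,10,12,18}
X ∩ Z = {13,15,17}
(X ∩ Z) ∪ Y = {6,7,13,14,15,17,19}
Z ∪ Y = {6,7,13,14,15,17,19}
((X ∩ Z) ∪ Y) ∩ (Z ∪ Y) = {6,7,13,14,15,17,19}
(X Δ (Z ∩ X)) Δ (((X ∩ Z) ∪ Y) ∩ (Z ∪ Y)) = {4,5,6,7,8,9,10,12,13,14,15,17,18,19}
((X Δ (Z ∩ X)) Δ (((X ∩ Z) ∪ Y) ∩ (Z ∪ Y)))^c = {11,16}

{11,16}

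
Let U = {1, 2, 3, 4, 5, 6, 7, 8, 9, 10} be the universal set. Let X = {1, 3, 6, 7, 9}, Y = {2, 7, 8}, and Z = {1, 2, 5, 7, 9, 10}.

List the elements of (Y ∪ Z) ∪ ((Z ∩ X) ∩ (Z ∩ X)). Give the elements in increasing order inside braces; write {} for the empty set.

Y ∪ Z = {1, 2, 5, 7, 8, 9, 10}
Z ∩ X = {1, 7, 9}
(Z ∩ X) ∩ (Z ∩ X) = {1, 7, 9}
(Y ∪ Z) ∪ ((Z ∩ X) ∩ (Z ∩ X)) = {1, 2, 5, 7, 8, 9, 10}

{1, 2, 5, 7, 8, 9, 10}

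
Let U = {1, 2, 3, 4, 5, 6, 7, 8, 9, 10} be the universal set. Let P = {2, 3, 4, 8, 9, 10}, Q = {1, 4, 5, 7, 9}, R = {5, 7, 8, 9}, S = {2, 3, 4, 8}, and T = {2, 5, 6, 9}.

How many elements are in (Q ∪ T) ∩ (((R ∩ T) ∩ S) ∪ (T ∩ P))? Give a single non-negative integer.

2

Q ∪ T = {1, 2, 4, 5, 6, 7, 9}
R ∩ T = {5, 9}
(R ∩ T) ∩ S = {}
T ∩ P = {2, 9}
((R ∩ T) ∩ S) ∪ (T ∩ P) = {2, 9}
(Q ∪ T) ∩ (((R ∩ T) ∩ S) ∪ (T ∩ P)) = {2, 9}
|(Q ∪ T) ∩ (((R ∩ T) ∩ S) ∪ (T ∩ P))| = 2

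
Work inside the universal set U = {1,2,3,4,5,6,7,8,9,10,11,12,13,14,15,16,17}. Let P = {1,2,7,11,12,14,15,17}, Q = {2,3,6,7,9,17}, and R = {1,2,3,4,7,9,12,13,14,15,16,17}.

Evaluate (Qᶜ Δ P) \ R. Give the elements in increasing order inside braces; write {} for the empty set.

Qᶜ = {1,4,5,8,10,11,12,13,14,15,16}
Qᶜ Δ P = {2,4,5,7,8,10,13,16,17}
(Qᶜ Δ P) \ R = {5,8,10}

{5,8,10}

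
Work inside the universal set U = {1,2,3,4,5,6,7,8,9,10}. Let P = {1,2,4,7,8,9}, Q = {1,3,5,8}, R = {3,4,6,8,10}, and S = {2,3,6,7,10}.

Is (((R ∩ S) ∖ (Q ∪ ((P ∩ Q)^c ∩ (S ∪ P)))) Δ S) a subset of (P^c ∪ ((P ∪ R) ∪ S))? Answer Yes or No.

Yes

R ∩ S = {3,6,10}
P ∩ Q = {1,8}
(P ∩ Q)^c = {2,3,4,5,6,7,9,10}
S ∪ P = {1,2,3,4,6,7,8,9,10}
(P ∩ Q)^c ∩ (S ∪ P) = {2,3,4,6,7,9,10}
Q ∪ ((P ∩ Q)^c ∩ (S ∪ P)) = {1,2,3,4,5,6,7,8,9,10}
(R ∩ S) ∖ (Q ∪ ((P ∩ Q)^c ∩ (S ∪ P))) = {}
((R ∩ S) ∖ (Q ∪ ((P ∩ Q)^c ∩ (S ∪ P)))) Δ S = {2,3,6,7,10}
P^c = {3,5,6,10}
P ∪ R = {1,2,3,4,6,7,8,9,10}
(P ∪ R) ∪ S = {1,2,3,4,6,7,8,9,10}
P^c ∪ ((P ∪ R) ∪ S) = {1,2,3,4,5,6,7,8,9,10}
Every element of {2,3,6,7,10} is in {1,2,3,4,5,6,7,8,9,10}, so ((R ∩ S) ∖ (Q ∪ ((P ∩ Q)^c ∩ (S ∪ P)))) Δ S ⊆ P^c ∪ ((P ∪ R) ∪ S).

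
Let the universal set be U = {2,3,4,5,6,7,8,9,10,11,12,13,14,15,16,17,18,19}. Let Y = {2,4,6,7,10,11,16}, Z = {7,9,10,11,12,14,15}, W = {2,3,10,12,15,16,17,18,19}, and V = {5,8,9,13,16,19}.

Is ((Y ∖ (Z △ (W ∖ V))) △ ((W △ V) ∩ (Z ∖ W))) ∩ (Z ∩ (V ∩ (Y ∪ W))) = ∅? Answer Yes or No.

Yes

W ∖ V = {2,3,10,12,15,17,18}
Z △ (W ∖ V) = {2,3,7,9,11,14,17,18}
Y ∖ (Z △ (W ∖ V)) = {4,6,10,16}
W △ V = {2,3,5,8,9,10,12,13,15,17,18}
Z ∖ W = {7,9,11,14}
(W △ V) ∩ (Z ∖ W) = {9}
(Y ∖ (Z △ (W ∖ V))) △ ((W △ V) ∩ (Z ∖ W)) = {4,6,9,10,16}
Y ∪ W = {2,3,4,6,7,10,11,12,15,16,17,18,19}
V ∩ (Y ∪ W) = {16,19}
Z ∩ (V ∩ (Y ∪ W)) = {}
{4,6,9,10,16} and {} share no elements.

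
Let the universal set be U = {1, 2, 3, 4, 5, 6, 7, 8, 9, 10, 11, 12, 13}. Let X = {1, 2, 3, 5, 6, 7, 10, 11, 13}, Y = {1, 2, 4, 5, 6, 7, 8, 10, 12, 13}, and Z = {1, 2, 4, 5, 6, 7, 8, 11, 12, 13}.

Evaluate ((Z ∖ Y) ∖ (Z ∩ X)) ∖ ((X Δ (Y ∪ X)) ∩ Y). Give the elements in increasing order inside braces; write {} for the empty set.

Z ∖ Y = {11}
Z ∩ X = {1, 2, 5, 6, 7, 11, 13}
(Z ∖ Y) ∖ (Z ∩ X) = {}
Y ∪ X = {1, 2, 3, 4, 5, 6, 7, 8, 10, 11, 12, 13}
X Δ (Y ∪ X) = {4, 8, 12}
(X Δ (Y ∪ X)) ∩ Y = {4, 8, 12}
((Z ∖ Y) ∖ (Z ∩ X)) ∖ ((X Δ (Y ∪ X)) ∩ Y) = {}

{}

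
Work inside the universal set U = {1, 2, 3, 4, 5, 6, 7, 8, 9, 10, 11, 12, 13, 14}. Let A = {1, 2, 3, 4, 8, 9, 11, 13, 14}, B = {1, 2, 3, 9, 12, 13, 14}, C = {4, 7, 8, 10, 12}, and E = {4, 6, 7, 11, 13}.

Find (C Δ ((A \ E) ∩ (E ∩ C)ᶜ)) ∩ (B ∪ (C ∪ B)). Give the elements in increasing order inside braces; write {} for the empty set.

{1, 2, 3, 4, 7, 9, 10, 12, 14}

A \ E = {1, 2, 3, 8, 9, 14}
E ∩ C = {4, 7}
(E ∩ C)ᶜ = {1, 2, 3, 5, 6, 8, 9, 10, 11, 12, 13, 14}
(A \ E) ∩ (E ∩ C)ᶜ = {1, 2, 3, 8, 9, 14}
C Δ ((A \ E) ∩ (E ∩ C)ᶜ) = {1, 2, 3, 4, 7, 9, 10, 12, 14}
C ∪ B = {1, 2, 3, 4, 7, 8, 9, 10, 12, 13, 14}
B ∪ (C ∪ B) = {1, 2, 3, 4, 7, 8, 9, 10, 12, 13, 14}
(C Δ ((A \ E) ∩ (E ∩ C)ᶜ)) ∩ (B ∪ (C ∪ B)) = {1, 2, 3, 4, 7, 9, 10, 12, 14}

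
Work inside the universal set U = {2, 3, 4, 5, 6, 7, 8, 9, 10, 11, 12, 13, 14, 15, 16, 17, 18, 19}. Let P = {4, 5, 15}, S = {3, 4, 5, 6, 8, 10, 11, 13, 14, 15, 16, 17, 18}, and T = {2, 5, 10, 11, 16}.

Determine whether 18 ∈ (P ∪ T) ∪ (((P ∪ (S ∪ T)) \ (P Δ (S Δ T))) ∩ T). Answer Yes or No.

No

18 ∉ P and 18 ∉ T, so 18 ∉ P ∪ T
18 ∈ S and 18 ∉ T, so 18 ∈ S ∪ T
18 ∉ P and 18 ∈ (S ∪ T), so 18 ∈ P ∪ (S ∪ T)
18 ∈ S and 18 ∉ T, so 18 ∈ S Δ T
18 ∉ P and 18 ∈ (S Δ T), so 18 ∈ P Δ (S Δ T)
18 ∈ (P ∪ (S ∪ T)) and 18 ∈ (P Δ (S Δ T)), so 18 ∉ (P ∪ (S ∪ T)) \ (P Δ (S Δ T))
18 ∉ ((P ∪ (S ∪ T)) \ (P Δ (S Δ T))) and 18 ∉ T, so 18 ∉ ((P ∪ (S ∪ T)) \ (P Δ (S Δ T))) ∩ T
18 ∉ (P ∪ T) and 18 ∉ (((P ∪ (S ∪ T)) \ (P Δ (S Δ T))) ∩ T), so 18 ∉ (P ∪ T) ∪ (((P ∪ (S ∪ T)) \ (P Δ (S Δ T))) ∩ T)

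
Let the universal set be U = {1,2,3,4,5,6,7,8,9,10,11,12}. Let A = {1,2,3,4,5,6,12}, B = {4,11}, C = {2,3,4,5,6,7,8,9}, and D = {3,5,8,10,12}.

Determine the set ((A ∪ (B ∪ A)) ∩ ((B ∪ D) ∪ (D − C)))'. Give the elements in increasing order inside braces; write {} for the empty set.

B ∪ A = {1,2,3,4,5,6,11,12}
A ∪ (B ∪ A) = {1,2,3,4,5,6,11,12}
B ∪ D = {3,4,5,8,10,11,12}
D − C = {10,12}
(B ∪ D) ∪ (D − C) = {3,4,5,8,10,11,12}
(A ∪ (B ∪ A)) ∩ ((B ∪ D) ∪ (D − C)) = {3,4,5,11,12}
((A ∪ (B ∪ A)) ∩ ((B ∪ D) ∪ (D − C)))' = {1,2,6,7,8,9,10}

{1,2,6,7,8,9,10}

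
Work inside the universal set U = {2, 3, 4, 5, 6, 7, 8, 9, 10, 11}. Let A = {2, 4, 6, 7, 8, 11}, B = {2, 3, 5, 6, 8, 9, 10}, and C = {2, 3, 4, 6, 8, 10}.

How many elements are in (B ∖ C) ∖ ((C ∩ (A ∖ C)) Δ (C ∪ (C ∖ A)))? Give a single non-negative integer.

2

B ∖ C = {5, 9}
A ∖ C = {7, 11}
C ∩ (A ∖ C) = {}
C ∖ A = {3, 10}
C ∪ (C ∖ A) = {2, 3, 4, 6, 8, 10}
(C ∩ (A ∖ C)) Δ (C ∪ (C ∖ A)) = {2, 3, 4, 6, 8, 10}
(B ∖ C) ∖ ((C ∩ (A ∖ C)) Δ (C ∪ (C ∖ A))) = {5, 9}
|(B ∖ C) ∖ ((C ∩ (A ∖ C)) Δ (C ∪ (C ∖ A)))| = 2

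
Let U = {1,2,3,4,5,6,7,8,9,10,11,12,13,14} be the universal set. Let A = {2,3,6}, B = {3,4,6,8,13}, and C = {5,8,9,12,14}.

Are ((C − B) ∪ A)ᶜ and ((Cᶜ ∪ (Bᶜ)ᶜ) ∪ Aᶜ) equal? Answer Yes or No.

No

C − B = {5,9,12,14}
(C − B) ∪ A = {2,3,5,6,9,12,14}
((C − B) ∪ A)ᶜ = {1,4,7,8,10,11,13}
Cᶜ = {1,2,3,4,6,7,10,11,13}
Bᶜ = {1,2,5,7,9,10,11,12,14}
(Bᶜ)ᶜ = {3,4,6,8,13}
Cᶜ ∪ (Bᶜ)ᶜ = {1,2,3,4,6,7,8,10,11,13}
Aᶜ = {1,4,5,7,8,9,10,11,12,13,14}
(Cᶜ ∪ (Bᶜ)ᶜ) ∪ Aᶜ = {1,2,3,4,5,6,7,8,9,10,11,12,13,14}
2 ∈ (Cᶜ ∪ (Bᶜ)ᶜ) ∪ Aᶜ but 2 ∉ ((C − B) ∪ A)ᶜ, so they differ.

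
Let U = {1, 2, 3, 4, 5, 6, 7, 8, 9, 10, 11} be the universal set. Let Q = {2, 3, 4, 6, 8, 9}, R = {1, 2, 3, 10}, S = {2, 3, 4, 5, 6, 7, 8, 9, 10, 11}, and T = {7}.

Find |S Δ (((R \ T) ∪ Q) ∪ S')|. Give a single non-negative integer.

4

R \ T = {1, 2, 3, 10}
(R \ T) ∪ Q = {1, 2, 3, 4, 6, 8, 9, 10}
S' = {1}
((R \ T) ∪ Q) ∪ S' = {1, 2, 3, 4, 6, 8, 9, 10}
S Δ (((R \ T) ∪ Q) ∪ S') = {1, 5, 7, 11}
|S Δ (((R \ T) ∪ Q) ∪ S')| = 4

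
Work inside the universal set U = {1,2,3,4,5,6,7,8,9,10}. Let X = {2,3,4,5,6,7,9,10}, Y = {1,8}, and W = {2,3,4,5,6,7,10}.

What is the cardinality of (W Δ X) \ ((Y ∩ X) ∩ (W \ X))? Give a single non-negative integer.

1

W Δ X = {9}
Y ∩ X = {}
W \ X = {}
(Y ∩ X) ∩ (W \ X) = {}
(W Δ X) \ ((Y ∩ X) ∩ (W \ X)) = {9}
|(W Δ X) \ ((Y ∩ X) ∩ (W \ X))| = 1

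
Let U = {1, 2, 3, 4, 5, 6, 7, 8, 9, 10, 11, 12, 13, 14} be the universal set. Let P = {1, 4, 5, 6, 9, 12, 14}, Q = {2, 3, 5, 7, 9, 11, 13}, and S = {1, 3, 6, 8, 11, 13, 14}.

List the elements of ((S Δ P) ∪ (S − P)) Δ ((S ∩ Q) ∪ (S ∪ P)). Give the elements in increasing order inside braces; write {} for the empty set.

{1, 6, 14}

S Δ P = {3, 4, 5, 8, 9, 11, 12, 13}
S − P = {3, 8, 11, 13}
(S Δ P) ∪ (S − P) = {3, 4, 5, 8, 9, 11, 12, 13}
S ∩ Q = {3, 11, 13}
S ∪ P = {1, 3, 4, 5, 6, 8, 9, 11, 12, 13, 14}
(S ∩ Q) ∪ (S ∪ P) = {1, 3, 4, 5, 6, 8, 9, 11, 12, 13, 14}
((S Δ P) ∪ (S − P)) Δ ((S ∩ Q) ∪ (S ∪ P)) = {1, 6, 14}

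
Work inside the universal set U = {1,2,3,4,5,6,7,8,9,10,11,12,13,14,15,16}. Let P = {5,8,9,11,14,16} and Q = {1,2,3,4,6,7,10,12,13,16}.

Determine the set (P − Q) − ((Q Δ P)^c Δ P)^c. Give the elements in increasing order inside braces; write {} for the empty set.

P − Q = {5,8,9,11,14}
Q Δ P = {1,2,3,4,5,6,7,8,9,10,11,12,13,14}
(Q Δ P)^c = {15,16}
(Q Δ P)^c Δ P = {5,8,9,11,14,15}
((Q Δ P)^c Δ P)^c = {1,2,3,4,6,7,10,12,13,16}
(P − Q) − ((Q Δ P)^c Δ P)^c = {5,8,9,11,14}

{5,8,9,11,14}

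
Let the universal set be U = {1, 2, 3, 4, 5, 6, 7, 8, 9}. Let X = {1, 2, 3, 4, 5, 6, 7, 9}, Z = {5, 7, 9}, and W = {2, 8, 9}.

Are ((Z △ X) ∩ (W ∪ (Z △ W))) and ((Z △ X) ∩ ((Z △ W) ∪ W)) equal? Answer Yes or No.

Yes

Z △ X = {1, 2, 3, 4, 6}
Z △ W = {2, 5, 7, 8}
W ∪ (Z △ W) = {2, 5, 7, 8, 9}
(Z △ X) ∩ (W ∪ (Z △ W)) = {2}
(Z △ W) ∪ W = {2, 5, 7, 8, 9}
(Z △ X) ∩ ((Z △ W) ∪ W) = {2}
Both equal {2}, so (Z △ X) ∩ (W ∪ (Z △ W)) = (Z △ X) ∩ ((Z △ W) ∪ W).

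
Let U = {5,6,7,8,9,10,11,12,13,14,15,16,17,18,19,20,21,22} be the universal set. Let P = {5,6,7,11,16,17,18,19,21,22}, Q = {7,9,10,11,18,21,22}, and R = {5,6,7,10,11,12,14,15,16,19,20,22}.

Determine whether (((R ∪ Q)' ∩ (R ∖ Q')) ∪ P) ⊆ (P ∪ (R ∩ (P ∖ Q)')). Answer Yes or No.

Yes

R ∪ Q = {5,6,7,9,10,11,12,14,15,16,18,19,20,21,22}
(R ∪ Q)' = {8,13,17}
Q' = {5,6,8,12,13,14,15,16,17,19,20}
R ∖ Q' = {7,10,11,22}
(R ∪ Q)' ∩ (R ∖ Q') = {}
((R ∪ Q)' ∩ (R ∖ Q')) ∪ P = {5,6,7,11,16,17,18,19,21,22}
P ∖ Q = {5,6,16,17,19}
(P ∖ Q)' = {7,8,9,10,11,12,13,14,15,18,20,21,22}
R ∩ (P ∖ Q)' = {7,10,11,12,14,15,20,22}
P ∪ (R ∩ (P ∖ Q)') = {5,6,7,10,11,12,14,15,16,17,18,19,20,21,22}
Every element of {5,6,7,11,16,17,18,19,21,22} is in {5,6,7,10,11,12,14,15,16,17,18,19,20,21,22}, so ((R ∪ Q)' ∩ (R ∖ Q')) ∪ P ⊆ P ∪ (R ∩ (P ∖ Q)').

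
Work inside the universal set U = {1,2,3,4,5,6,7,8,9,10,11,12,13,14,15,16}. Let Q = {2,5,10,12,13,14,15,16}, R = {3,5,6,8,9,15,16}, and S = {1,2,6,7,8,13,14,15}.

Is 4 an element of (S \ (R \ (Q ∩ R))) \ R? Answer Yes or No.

4 ∉ Q and 4 ∉ R, so 4 ∉ Q ∩ R
4 ∉ R and 4 ∉ (Q ∩ R), so 4 ∉ R \ (Q ∩ R)
4 ∉ S and 4 ∉ (R \ (Q ∩ R)), so 4 ∉ S \ (R \ (Q ∩ R))
4 ∉ (S \ (R \ (Q ∩ R))) and 4 ∉ R, so 4 ∉ (S \ (R \ (Q ∩ R))) \ R

No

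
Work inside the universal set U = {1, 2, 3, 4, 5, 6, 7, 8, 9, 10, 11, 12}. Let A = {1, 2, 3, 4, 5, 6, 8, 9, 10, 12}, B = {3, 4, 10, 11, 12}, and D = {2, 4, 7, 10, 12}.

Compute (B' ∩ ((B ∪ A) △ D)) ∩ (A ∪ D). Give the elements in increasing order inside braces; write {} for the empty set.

{1, 5, 6, 7, 8, 9}

B' = {1, 2, 5, 6, 7, 8, 9}
B ∪ A = {1, 2, 3, 4, 5, 6, 8, 9, 10, 11, 12}
(B ∪ A) △ D = {1, 3, 5, 6, 7, 8, 9, 11}
B' ∩ ((B ∪ A) △ D) = {1, 5, 6, 7, 8, 9}
A ∪ D = {1, 2, 3, 4, 5, 6, 7, 8, 9, 10, 12}
(B' ∩ ((B ∪ A) △ D)) ∩ (A ∪ D) = {1, 5, 6, 7, 8, 9}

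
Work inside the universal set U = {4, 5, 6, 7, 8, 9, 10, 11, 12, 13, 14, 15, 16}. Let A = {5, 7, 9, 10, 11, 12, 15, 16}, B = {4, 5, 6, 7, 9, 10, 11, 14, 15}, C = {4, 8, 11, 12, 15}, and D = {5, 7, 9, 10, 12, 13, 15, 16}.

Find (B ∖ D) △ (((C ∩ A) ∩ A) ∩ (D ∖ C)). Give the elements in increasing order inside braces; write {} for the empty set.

B ∖ D = {4, 6, 11, 14}
C ∩ A = {11, 12, 15}
(C ∩ A) ∩ A = {11, 12, 15}
D ∖ C = {5, 7, 9, 10, 13, 16}
((C ∩ A) ∩ A) ∩ (D ∖ C) = {}
(B ∖ D) △ (((C ∩ A) ∩ A) ∩ (D ∖ C)) = {4, 6, 11, 14}

{4, 6, 11, 14}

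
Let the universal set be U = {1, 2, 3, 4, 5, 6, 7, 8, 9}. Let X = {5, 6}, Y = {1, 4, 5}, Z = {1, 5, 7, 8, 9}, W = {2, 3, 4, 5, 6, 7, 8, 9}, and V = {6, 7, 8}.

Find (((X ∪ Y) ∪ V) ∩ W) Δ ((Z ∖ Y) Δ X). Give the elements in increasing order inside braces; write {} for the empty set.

{4, 9}

X ∪ Y = {1, 4, 5, 6}
(X ∪ Y) ∪ V = {1, 4, 5, 6, 7, 8}
((X ∪ Y) ∪ V) ∩ W = {4, 5, 6, 7, 8}
Z ∖ Y = {7, 8, 9}
(Z ∖ Y) Δ X = {5, 6, 7, 8, 9}
(((X ∪ Y) ∪ V) ∩ W) Δ ((Z ∖ Y) Δ X) = {4, 9}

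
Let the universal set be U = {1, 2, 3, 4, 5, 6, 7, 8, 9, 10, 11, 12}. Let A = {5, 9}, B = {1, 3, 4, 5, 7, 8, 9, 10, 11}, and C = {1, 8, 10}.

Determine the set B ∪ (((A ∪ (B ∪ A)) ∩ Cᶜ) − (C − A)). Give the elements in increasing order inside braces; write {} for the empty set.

{1, 3, 4, 5, 7, 8, 9, 10, 11}

B ∪ A = {1, 3, 4, 5, 7, 8, 9, 10, 11}
A ∪ (B ∪ A) = {1, 3, 4, 5, 7, 8, 9, 10, 11}
Cᶜ = {2, 3, 4, 5, 6, 7, 9, 11, 12}
(A ∪ (B ∪ A)) ∩ Cᶜ = {3, 4, 5, 7, 9, 11}
C − A = {1, 8, 10}
((A ∪ (B ∪ A)) ∩ Cᶜ) − (C − A) = {3, 4, 5, 7, 9, 11}
B ∪ (((A ∪ (B ∪ A)) ∩ Cᶜ) − (C − A)) = {1, 3, 4, 5, 7, 8, 9, 10, 11}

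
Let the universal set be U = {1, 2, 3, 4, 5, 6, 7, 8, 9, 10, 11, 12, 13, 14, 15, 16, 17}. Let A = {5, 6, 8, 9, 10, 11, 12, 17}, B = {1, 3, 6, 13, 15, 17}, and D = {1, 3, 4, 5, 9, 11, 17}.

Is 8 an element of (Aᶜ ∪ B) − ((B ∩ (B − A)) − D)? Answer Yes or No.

8 ∈ A, so 8 ∉ Aᶜ
8 ∉ Aᶜ and 8 ∉ B, so 8 ∉ Aᶜ ∪ B
8 ∉ B and 8 ∈ A, so 8 ∉ B − A
8 ∉ B and 8 ∉ (B − A), so 8 ∉ B ∩ (B − A)
8 ∉ (B ∩ (B − A)) and 8 ∉ D, so 8 ∉ (B ∩ (B − A)) − D
8 ∉ (Aᶜ ∪ B) and 8 ∉ ((B ∩ (B − A)) − D), so 8 ∉ (Aᶜ ∪ B) − ((B ∩ (B − A)) − D)

No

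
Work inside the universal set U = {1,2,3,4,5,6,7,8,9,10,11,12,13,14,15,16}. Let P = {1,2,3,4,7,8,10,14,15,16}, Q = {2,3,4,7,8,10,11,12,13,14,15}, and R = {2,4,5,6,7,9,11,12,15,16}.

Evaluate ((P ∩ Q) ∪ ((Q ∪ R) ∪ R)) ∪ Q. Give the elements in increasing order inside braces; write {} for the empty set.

{2,3,4,5,6,7,8,9,10,11,12,13,14,15,16}

P ∩ Q = {2,3,4,7,8,10,14,15}
Q ∪ R = {2,3,4,5,6,7,8,9,10,11,12,13,14,15,16}
(Q ∪ R) ∪ R = {2,3,4,5,6,7,8,9,10,11,12,13,14,15,16}
(P ∩ Q) ∪ ((Q ∪ R) ∪ R) = {2,3,4,5,6,7,8,9,10,11,12,13,14,15,16}
((P ∩ Q) ∪ ((Q ∪ R) ∪ R)) ∪ Q = {2,3,4,5,6,7,8,9,10,11,12,13,14,15,16}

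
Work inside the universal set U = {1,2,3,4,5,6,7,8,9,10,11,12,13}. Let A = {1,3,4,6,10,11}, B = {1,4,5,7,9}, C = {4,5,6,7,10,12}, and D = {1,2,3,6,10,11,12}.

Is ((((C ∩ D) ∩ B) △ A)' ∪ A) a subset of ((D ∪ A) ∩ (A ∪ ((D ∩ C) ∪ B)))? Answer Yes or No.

C ∩ D = {6,10,12}
(C ∩ D) ∩ B = {}
((C ∩ D) ∩ B) △ A = {1,3,4,6,10,11}
(((C ∩ D) ∩ B) △ A)' = {2,5,7,8,9,12,13}
(((C ∩ D) ∩ B) △ A)' ∪ A = {1,2,3,4,5,6,7,8,9,10,11,12,13}
D ∪ A = {1,2,3,4,6,10,11,12}
D ∩ C = {6,10,12}
(D ∩ C) ∪ B = {1,4,5,6,7,9,10,12}
A ∪ ((D ∩ C) ∪ B) = {1,3,4,5,6,7,9,10,11,12}
(D ∪ A) ∩ (A ∪ ((D ∩ C) ∪ B)) = {1,3,4,6,10,11,12}
2 ∈ (((C ∩ D) ∩ B) △ A)' ∪ A but 2 ∉ (D ∪ A) ∩ (A ∪ ((D ∩ C) ∪ B)), so the inclusion fails.

No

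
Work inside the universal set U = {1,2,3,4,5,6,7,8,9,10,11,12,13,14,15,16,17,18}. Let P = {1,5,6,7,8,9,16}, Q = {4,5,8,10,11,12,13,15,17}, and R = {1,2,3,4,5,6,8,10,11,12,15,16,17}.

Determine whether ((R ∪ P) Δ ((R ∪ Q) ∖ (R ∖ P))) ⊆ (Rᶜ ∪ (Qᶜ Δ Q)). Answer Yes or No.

Yes

R ∪ P = {1,2,3,4,5,6,7,8,9,10,11,12,15,16,17}
R ∪ Q = {1,2,3,4,5,6,8,10,11,12,13,15,16,17}
R ∖ P = {2,3,4,10,11,12,15,17}
(R ∪ Q) ∖ (R ∖ P) = {1,5,6,8,13,16}
(R ∪ P) Δ ((R ∪ Q) ∖ (R ∖ P)) = {2,3,4,7,9,10,11,12,13,15,17}
Rᶜ = {7,9,13,14,18}
Qᶜ = {1,2,3,6,7,9,14,16,18}
Qᶜ Δ Q = {1,2,3,4,5,6,7,8,9,10,11,12,13,14,15,16,17,18}
Rᶜ ∪ (Qᶜ Δ Q) = {1,2,3,4,5,6,7,8,9,10,11,12,13,14,15,16,17,18}
Every element of {2,3,4,7,9,10,11,12,13,15,17} is in {1,2,3,4,5,6,7,8,9,10,11,12,13,14,15,16,17,18}, so (R ∪ P) Δ ((R ∪ Q) ∖ (R ∖ P)) ⊆ Rᶜ ∪ (Qᶜ Δ Q).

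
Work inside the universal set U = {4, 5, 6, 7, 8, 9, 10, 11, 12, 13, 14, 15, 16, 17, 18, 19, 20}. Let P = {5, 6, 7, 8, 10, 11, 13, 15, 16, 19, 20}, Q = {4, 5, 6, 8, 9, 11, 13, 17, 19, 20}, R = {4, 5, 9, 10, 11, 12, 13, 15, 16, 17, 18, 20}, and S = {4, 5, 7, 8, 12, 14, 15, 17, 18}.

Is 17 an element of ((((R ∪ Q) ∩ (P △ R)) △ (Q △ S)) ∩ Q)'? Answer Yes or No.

17 ∈ R and 17 ∈ Q, so 17 ∈ R ∪ Q
17 ∉ P and 17 ∈ R, so 17 ∈ P △ R
17 ∈ (R ∪ Q) and 17 ∈ (P △ R), so 17 ∈ (R ∪ Q) ∩ (P △ R)
17 ∈ Q and 17 ∈ S, so 17 ∉ Q △ S
17 ∈ ((R ∪ Q) ∩ (P △ R)) and 17 ∉ (Q △ S), so 17 ∈ ((R ∪ Q) ∩ (P △ R)) △ (Q △ S)
17 ∈ (((R ∪ Q) ∩ (P △ R)) △ (Q △ S)) and 17 ∈ Q, so 17 ∈ (((R ∪ Q) ∩ (P △ R)) △ (Q △ S)) ∩ Q
17 ∉ ((((R ∪ Q) ∩ (P △ R)) △ (Q △ S)) ∩ Q)' since 17 ∈ ((((R ∪ Q) ∩ (P △ R)) △ (Q △ S)) ∩ Q)

No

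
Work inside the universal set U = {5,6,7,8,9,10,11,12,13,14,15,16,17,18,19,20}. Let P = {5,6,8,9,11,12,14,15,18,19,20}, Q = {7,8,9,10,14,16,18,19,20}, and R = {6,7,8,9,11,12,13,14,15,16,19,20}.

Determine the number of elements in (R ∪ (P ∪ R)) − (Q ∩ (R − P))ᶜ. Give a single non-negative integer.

P ∪ R = {5,6,7,8,9,11,12,13,14,15,16,18,19,20}
R ∪ (P ∪ R) = {5,6,7,8,9,11,12,13,14,15,16,18,19,20}
R − P = {7,13,16}
Q ∩ (R − P) = {7,16}
(Q ∩ (R − P))ᶜ = {5,6,8,9,10,11,12,13,14,15,17,18,19,20}
(R ∪ (P ∪ R)) − (Q ∩ (R − P))ᶜ = {7,16}
|(R ∪ (P ∪ R)) − (Q ∩ (R − P))ᶜ| = 2

2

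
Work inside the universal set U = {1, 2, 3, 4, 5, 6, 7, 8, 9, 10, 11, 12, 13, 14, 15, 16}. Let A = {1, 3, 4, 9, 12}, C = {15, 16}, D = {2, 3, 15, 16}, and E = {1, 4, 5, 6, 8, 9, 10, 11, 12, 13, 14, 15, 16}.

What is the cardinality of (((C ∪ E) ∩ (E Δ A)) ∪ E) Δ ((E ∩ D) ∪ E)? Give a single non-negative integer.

0

C ∪ E = {1, 4, 5, 6, 8, 9, 10, 11, 12, 13, 14, 15, 16}
E Δ A = {3, 5, 6, 8, 10, 11, 13, 14, 15, 16}
(C ∪ E) ∩ (E Δ A) = {5, 6, 8, 10, 11, 13, 14, 15, 16}
((C ∪ E) ∩ (E Δ A)) ∪ E = {1, 4, 5, 6, 8, 9, 10, 11, 12, 13, 14, 15, 16}
E ∩ D = {15, 16}
(E ∩ D) ∪ E = {1, 4, 5, 6, 8, 9, 10, 11, 12, 13, 14, 15, 16}
(((C ∪ E) ∩ (E Δ A)) ∪ E) Δ ((E ∩ D) ∪ E) = {}
|(((C ∪ E) ∩ (E Δ A)) ∪ E) Δ ((E ∩ D) ∪ E)| = 0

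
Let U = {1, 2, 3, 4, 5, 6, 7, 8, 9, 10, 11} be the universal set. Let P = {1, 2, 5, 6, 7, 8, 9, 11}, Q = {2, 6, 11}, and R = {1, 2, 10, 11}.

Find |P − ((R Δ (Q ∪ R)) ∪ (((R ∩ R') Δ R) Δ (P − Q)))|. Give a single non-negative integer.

1

Q ∪ R = {1, 2, 6, 10, 11}
R Δ (Q ∪ R) = {6}
R' = {3, 4, 5, 6, 7, 8, 9}
R ∩ R' = {}
(R ∩ R') Δ R = {1, 2, 10, 11}
P − Q = {1, 5, 7, 8, 9}
((R ∩ R') Δ R) Δ (P − Q) = {2, 5, 7, 8, 9, 10, 11}
(R Δ (Q ∪ R)) ∪ (((R ∩ R') Δ R) Δ (P − Q)) = {2, 5, 6, 7, 8, 9, 10, 11}
P − ((R Δ (Q ∪ R)) ∪ (((R ∩ R') Δ R) Δ (P − Q))) = {1}
|P − ((R Δ (Q ∪ R)) ∪ (((R ∩ R') Δ R) Δ (P − Q)))| = 1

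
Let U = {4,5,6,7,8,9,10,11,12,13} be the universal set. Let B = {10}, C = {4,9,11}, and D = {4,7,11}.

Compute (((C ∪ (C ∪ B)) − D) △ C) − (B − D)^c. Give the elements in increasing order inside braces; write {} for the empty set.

{10}

C ∪ B = {4,9,10,11}
C ∪ (C ∪ B) = {4,9,10,11}
(C ∪ (C ∪ B)) − D = {9,10}
((C ∪ (C ∪ B)) − D) △ C = {4,10,11}
B − D = {10}
(B − D)^c = {4,5,6,7,8,9,11,12,13}
(((C ∪ (C ∪ B)) − D) △ C) − (B − D)^c = {10}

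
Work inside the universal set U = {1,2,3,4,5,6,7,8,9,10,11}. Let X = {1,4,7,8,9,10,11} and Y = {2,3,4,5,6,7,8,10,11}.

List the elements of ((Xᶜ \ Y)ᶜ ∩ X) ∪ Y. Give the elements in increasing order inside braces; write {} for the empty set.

Xᶜ = {2,3,5,6}
Xᶜ \ Y = {}
(Xᶜ \ Y)ᶜ = {1,2,3,4,5,6,7,8,9,10,11}
(Xᶜ \ Y)ᶜ ∩ X = {1,4,7,8,9,10,11}
((Xᶜ \ Y)ᶜ ∩ X) ∪ Y = {1,2,3,4,5,6,7,8,9,10,11}

{1,2,3,4,5,6,7,8,9,10,11}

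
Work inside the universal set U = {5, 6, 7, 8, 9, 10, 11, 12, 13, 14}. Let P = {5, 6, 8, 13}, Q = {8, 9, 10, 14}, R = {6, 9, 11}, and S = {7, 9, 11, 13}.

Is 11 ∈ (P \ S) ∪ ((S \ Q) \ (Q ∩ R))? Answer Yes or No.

11 ∉ P and 11 ∈ S, so 11 ∉ P \ S
11 ∈ S and 11 ∉ Q, so 11 ∈ S \ Q
11 ∉ Q and 11 ∈ R, so 11 ∉ Q ∩ R
11 ∈ (S \ Q) and 11 ∉ (Q ∩ R), so 11 ∈ (S \ Q) \ (Q ∩ R)
11 ∉ (P \ S) and 11 ∈ ((S \ Q) \ (Q ∩ R)), so 11 ∈ (P \ S) ∪ ((S \ Q) \ (Q ∩ R))

Yes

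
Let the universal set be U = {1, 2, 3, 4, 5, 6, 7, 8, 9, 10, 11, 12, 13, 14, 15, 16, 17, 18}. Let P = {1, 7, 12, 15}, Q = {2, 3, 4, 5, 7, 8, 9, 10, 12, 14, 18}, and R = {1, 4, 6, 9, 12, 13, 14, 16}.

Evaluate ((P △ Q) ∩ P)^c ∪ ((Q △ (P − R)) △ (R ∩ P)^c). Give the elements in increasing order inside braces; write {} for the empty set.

{2, 3, 4, 5, 6, 7, 8, 9, 10, 11, 12, 13, 14, 16, 17, 18}

P △ Q = {1, 2, 3, 4, 5, 8, 9, 10, 14, 15, 18}
(P △ Q) ∩ P = {1, 15}
((P △ Q) ∩ P)^c = {2, 3, 4, 5, 6, 7, 8, 9, 10, 11, 12, 13, 14, 16, 17, 18}
P − R = {7, 15}
Q △ (P − R) = {2, 3, 4, 5, 8, 9, 10, 12, 14, 15, 18}
R ∩ P = {1, 12}
(R ∩ P)^c = {2, 3, 4, 5, 6, 7, 8, 9, 10, 11, 13, 14, 15, 16, 17, 18}
(Q △ (P − R)) △ (R ∩ P)^c = {6, 7, 11, 12, 13, 16, 17}
((P △ Q) ∩ P)^c ∪ ((Q △ (P − R)) △ (R ∩ P)^c) = {2, 3, 4, 5, 6, 7, 8, 9, 10, 11, 12, 13, 14, 16, 17, 18}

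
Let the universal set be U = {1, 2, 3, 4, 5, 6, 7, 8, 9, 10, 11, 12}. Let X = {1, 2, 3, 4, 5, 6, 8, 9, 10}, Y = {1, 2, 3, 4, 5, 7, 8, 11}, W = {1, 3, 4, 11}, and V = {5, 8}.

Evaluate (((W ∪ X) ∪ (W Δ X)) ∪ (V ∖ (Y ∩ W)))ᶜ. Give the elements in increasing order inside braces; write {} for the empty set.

W ∪ X = {1, 2, 3, 4, 5, 6, 8, 9, 10, 11}
W Δ X = {2, 5, 6, 8, 9, 10, 11}
(W ∪ X) ∪ (W Δ X) = {1, 2, 3, 4, 5, 6, 8, 9, 10, 11}
Y ∩ W = {1, 3, 4, 11}
V ∖ (Y ∩ W) = {5, 8}
((W ∪ X) ∪ (W Δ X)) ∪ (V ∖ (Y ∩ W)) = {1, 2, 3, 4, 5, 6, 8, 9, 10, 11}
(((W ∪ X) ∪ (W Δ X)) ∪ (V ∖ (Y ∩ W)))ᶜ = {7, 12}

{7, 12}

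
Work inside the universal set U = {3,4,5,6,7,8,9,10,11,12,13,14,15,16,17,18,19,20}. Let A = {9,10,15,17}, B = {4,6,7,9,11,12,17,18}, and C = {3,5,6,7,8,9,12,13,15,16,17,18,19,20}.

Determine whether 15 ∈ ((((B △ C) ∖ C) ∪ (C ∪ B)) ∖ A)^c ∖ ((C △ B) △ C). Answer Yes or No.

Yes

15 ∉ B and 15 ∈ C, so 15 ∈ B △ C
15 ∈ (B △ C) and 15 ∈ C, so 15 ∉ (B △ C) ∖ C
15 ∈ C and 15 ∉ B, so 15 ∈ C ∪ B
15 ∉ ((B △ C) ∖ C) and 15 ∈ (C ∪ B), so 15 ∈ ((B △ C) ∖ C) ∪ (C ∪ B)
15 ∈ (((B △ C) ∖ C) ∪ (C ∪ B)) and 15 ∈ A, so 15 ∉ (((B △ C) ∖ C) ∪ (C ∪ B)) ∖ A
15 ∈ ((((B △ C) ∖ C) ∪ (C ∪ B)) ∖ A)^c since 15 ∉ ((((B △ C) ∖ C) ∪ (C ∪ B)) ∖ A)
15 ∈ C and 15 ∉ B, so 15 ∈ C △ B
15 ∈ (C △ B) and 15 ∈ C, so 15 ∉ (C △ B) △ C
15 ∈ ((((B △ C) ∖ C) ∪ (C ∪ B)) ∖ A)^c and 15 ∉ ((C △ B) △ C), so 15 ∈ ((((B △ C) ∖ C) ∪ (C ∪ B)) ∖ A)^c ∖ ((C △ B) △ C)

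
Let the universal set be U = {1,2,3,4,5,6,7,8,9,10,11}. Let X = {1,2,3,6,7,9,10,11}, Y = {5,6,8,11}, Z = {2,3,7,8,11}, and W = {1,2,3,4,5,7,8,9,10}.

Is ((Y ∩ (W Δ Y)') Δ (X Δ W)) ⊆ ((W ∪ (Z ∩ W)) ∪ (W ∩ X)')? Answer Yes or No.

Yes

W Δ Y = {1,2,3,4,6,7,9,10,11}
(W Δ Y)' = {5,8}
Y ∩ (W Δ Y)' = {5,8}
X Δ W = {4,5,6,8,11}
(Y ∩ (W Δ Y)') Δ (X Δ W) = {4,6,11}
Z ∩ W = {2,3,7,8}
W ∪ (Z ∩ W) = {1,2,3,4,5,7,8,9,10}
W ∩ X = {1,2,3,7,9,10}
(W ∩ X)' = {4,5,6,8,11}
(W ∪ (Z ∩ W)) ∪ (W ∩ X)' = {1,2,3,4,5,6,7,8,9,10,11}
Every element of {4,6,11} is in {1,2,3,4,5,6,7,8,9,10,11}, so (Y ∩ (W Δ Y)') Δ (X Δ W) ⊆ (W ∪ (Z ∩ W)) ∪ (W ∩ X)'.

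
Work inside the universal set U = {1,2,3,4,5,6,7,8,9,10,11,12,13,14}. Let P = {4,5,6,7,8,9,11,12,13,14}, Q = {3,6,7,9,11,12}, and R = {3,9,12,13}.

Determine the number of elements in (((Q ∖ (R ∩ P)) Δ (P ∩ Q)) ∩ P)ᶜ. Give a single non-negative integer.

12

R ∩ P = {9,12,13}
Q ∖ (R ∩ P) = {3,6,7,11}
P ∩ Q = {6,7,9,11,12}
(Q ∖ (R ∩ P)) Δ (P ∩ Q) = {3,9,12}
((Q ∖ (R ∩ P)) Δ (P ∩ Q)) ∩ P = {9,12}
(((Q ∖ (R ∩ P)) Δ (P ∩ Q)) ∩ P)ᶜ = {1,2,3,4,5,6,7,8,10,11,13,14}
|(((Q ∖ (R ∩ P)) Δ (P ∩ Q)) ∩ P)ᶜ| = 12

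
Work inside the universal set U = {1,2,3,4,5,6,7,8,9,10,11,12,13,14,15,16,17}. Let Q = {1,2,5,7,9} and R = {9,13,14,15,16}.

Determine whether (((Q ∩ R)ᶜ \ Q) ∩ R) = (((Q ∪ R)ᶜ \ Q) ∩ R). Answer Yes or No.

Q ∩ R = {9}
(Q ∩ R)ᶜ = {1,2,3,4,5,6,7,8,10,11,12,13,14,15,16,17}
(Q ∩ R)ᶜ \ Q = {3,4,6,8,10,11,12,13,14,15,16,17}
((Q ∩ R)ᶜ \ Q) ∩ R = {13,14,15,16}
Q ∪ R = {1,2,5,7,9,13,14,15,16}
(Q ∪ R)ᶜ = {3,4,6,8,10,11,12,17}
(Q ∪ R)ᶜ \ Q = {3,4,6,8,10,11,12,17}
((Q ∪ R)ᶜ \ Q) ∩ R = {}
13 ∈ ((Q ∩ R)ᶜ \ Q) ∩ R but 13 ∉ ((Q ∪ R)ᶜ \ Q) ∩ R, so they differ.

No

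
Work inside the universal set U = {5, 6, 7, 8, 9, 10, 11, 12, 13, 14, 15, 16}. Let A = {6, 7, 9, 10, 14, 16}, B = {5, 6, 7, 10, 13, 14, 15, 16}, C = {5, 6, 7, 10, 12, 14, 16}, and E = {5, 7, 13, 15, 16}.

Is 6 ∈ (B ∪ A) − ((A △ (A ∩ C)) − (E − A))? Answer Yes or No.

Yes

6 ∈ B and 6 ∈ A, so 6 ∈ B ∪ A
6 ∈ A and 6 ∈ C, so 6 ∈ A ∩ C
6 ∈ A and 6 ∈ (A ∩ C), so 6 ∉ A △ (A ∩ C)
6 ∉ E and 6 ∈ A, so 6 ∉ E − A
6 ∉ (A △ (A ∩ C)) and 6 ∉ (E − A), so 6 ∉ (A △ (A ∩ C)) − (E − A)
6 ∈ (B ∪ A) and 6 ∉ ((A △ (A ∩ C)) − (E − A)), so 6 ∈ (B ∪ A) − ((A △ (A ∩ C)) − (E − A))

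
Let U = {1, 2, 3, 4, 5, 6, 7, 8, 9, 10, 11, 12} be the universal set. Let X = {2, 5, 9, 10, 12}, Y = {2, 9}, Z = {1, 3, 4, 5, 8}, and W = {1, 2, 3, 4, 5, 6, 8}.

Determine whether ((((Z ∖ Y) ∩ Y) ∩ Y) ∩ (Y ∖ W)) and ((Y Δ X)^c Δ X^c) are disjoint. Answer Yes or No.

Z ∖ Y = {1, 3, 4, 5, 8}
(Z ∖ Y) ∩ Y = {}
((Z ∖ Y) ∩ Y) ∩ Y = {}
Y ∖ W = {9}
(((Z ∖ Y) ∩ Y) ∩ Y) ∩ (Y ∖ W) = {}
Y Δ X = {5, 10, 12}
(Y Δ X)^c = {1, 2, 3, 4, 6, 7, 8, 9, 11}
X^c = {1, 3, 4, 6, 7, 8, 11}
(Y Δ X)^c Δ X^c = {2, 9}
{} and {2, 9} share no elements.

Yes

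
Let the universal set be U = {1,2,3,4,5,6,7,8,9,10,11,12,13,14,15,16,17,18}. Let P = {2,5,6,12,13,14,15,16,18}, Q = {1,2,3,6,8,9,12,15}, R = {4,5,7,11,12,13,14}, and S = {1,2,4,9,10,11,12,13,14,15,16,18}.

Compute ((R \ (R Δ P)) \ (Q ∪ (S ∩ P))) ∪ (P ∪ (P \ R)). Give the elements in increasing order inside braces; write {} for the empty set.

{2,5,6,12,13,14,15,16,18}

R Δ P = {2,4,6,7,11,15,16,18}
R \ (R Δ P) = {5,12,13,14}
S ∩ P = {2,12,13,14,15,16,18}
Q ∪ (S ∩ P) = {1,2,3,6,8,9,12,13,14,15,16,18}
(R \ (R Δ P)) \ (Q ∪ (S ∩ P)) = {5}
P \ R = {2,6,15,16,18}
P ∪ (P \ R) = {2,5,6,12,13,14,15,16,18}
((R \ (R Δ P)) \ (Q ∪ (S ∩ P))) ∪ (P ∪ (P \ R)) = {2,5,6,12,13,14,15,16,18}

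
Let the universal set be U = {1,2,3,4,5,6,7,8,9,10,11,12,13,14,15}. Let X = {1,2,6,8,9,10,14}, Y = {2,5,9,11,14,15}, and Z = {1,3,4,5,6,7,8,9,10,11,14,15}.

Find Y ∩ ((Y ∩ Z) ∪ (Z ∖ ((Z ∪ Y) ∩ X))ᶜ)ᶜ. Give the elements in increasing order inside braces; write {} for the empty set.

{}

Y ∩ Z = {5,9,11,14,15}
Z ∪ Y = {1,2,3,4,5,6,7,8,9,10,11,14,15}
(Z ∪ Y) ∩ X = {1,2,6,8,9,10,14}
Z ∖ ((Z ∪ Y) ∩ X) = {3,4,5,7,11,15}
(Z ∖ ((Z ∪ Y) ∩ X))ᶜ = {1,2,6,8,9,10,12,13,14}
(Y ∩ Z) ∪ (Z ∖ ((Z ∪ Y) ∩ X))ᶜ = {1,2,5,6,8,9,10,11,12,13,14,15}
((Y ∩ Z) ∪ (Z ∖ ((Z ∪ Y) ∩ X))ᶜ)ᶜ = {3,4,7}
Y ∩ ((Y ∩ Z) ∪ (Z ∖ ((Z ∪ Y) ∩ X))ᶜ)ᶜ = {}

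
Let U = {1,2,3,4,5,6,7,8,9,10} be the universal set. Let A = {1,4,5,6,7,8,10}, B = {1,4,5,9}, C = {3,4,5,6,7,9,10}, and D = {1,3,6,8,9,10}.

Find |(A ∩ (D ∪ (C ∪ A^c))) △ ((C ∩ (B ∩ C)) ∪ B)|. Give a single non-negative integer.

5

A^c = {2,3,9}
C ∪ A^c = {2,3,4,5,6,7,9,10}
D ∪ (C ∪ A^c) = {1,2,3,4,5,6,7,8,9,10}
A ∩ (D ∪ (C ∪ A^c)) = {1,4,5,6,7,8,10}
B ∩ C = {4,5,9}
C ∩ (B ∩ C) = {4,5,9}
(C ∩ (B ∩ C)) ∪ B = {1,4,5,9}
(A ∩ (D ∪ (C ∪ A^c))) △ ((C ∩ (B ∩ C)) ∪ B) = {6,7,8,9,10}
|(A ∩ (D ∪ (C ∪ A^c))) △ ((C ∩ (B ∩ C)) ∪ B)| = 5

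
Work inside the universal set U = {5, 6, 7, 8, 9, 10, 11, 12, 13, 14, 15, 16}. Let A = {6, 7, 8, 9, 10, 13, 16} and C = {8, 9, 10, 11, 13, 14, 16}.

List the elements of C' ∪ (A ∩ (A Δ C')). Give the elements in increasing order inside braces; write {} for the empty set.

{5, 6, 7, 8, 9, 10, 12, 13, 15, 16}

C' = {5, 6, 7, 12, 15}
A Δ C' = {5, 8, 9, 10, 12, 13, 15, 16}
A ∩ (A Δ C') = {8, 9, 10, 13, 16}
C' ∪ (A ∩ (A Δ C')) = {5, 6, 7, 8, 9, 10, 12, 13, 15, 16}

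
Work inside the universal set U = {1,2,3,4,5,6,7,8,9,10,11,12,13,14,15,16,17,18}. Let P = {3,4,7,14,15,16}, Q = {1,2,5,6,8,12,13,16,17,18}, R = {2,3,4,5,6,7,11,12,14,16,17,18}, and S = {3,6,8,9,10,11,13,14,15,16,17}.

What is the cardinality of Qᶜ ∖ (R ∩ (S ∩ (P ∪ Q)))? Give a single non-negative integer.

6

Qᶜ = {3,4,7,9,10,11,14,15}
P ∪ Q = {1,2,3,4,5,6,7,8,12,13,14,15,16,17,18}
S ∩ (P ∪ Q) = {3,6,8,13,14,15,16,17}
R ∩ (S ∩ (P ∪ Q)) = {3,6,14,16,17}
Qᶜ ∖ (R ∩ (S ∩ (P ∪ Q))) = {4,7,9,10,11,15}
|Qᶜ ∖ (R ∩ (S ∩ (P ∪ Q)))| = 6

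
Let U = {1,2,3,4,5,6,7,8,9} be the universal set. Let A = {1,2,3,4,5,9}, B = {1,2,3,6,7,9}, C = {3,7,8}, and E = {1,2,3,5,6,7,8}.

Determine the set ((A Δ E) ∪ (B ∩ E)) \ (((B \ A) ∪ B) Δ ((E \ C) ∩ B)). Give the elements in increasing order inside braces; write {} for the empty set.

{1,2,4,6,8}

A Δ E = {4,6,7,8,9}
B ∩ E = {1,2,3,6,7}
(A Δ E) ∪ (B ∩ E) = {1,2,3,4,6,7,8,9}
B \ A = {6,7}
(B \ A) ∪ B = {1,2,3,6,7,9}
E \ C = {1,2,5,6}
(E \ C) ∩ B = {1,2,6}
((B \ A) ∪ B) Δ ((E \ C) ∩ B) = {3,7,9}
((A Δ E) ∪ (B ∩ E)) \ (((B \ A) ∪ B) Δ ((E \ C) ∩ B)) = {1,2,4,6,8}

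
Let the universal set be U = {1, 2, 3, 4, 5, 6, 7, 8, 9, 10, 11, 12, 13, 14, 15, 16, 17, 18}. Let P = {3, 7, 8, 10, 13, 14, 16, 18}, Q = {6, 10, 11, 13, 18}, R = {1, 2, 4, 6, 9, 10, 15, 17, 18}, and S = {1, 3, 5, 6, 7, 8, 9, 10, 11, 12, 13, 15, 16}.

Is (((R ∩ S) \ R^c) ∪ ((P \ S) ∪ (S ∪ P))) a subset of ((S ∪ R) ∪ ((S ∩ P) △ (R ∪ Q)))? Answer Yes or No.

R ∩ S = {1, 6, 9, 10, 15}
R^c = {3, 5, 7, 8, 11, 12, 13, 14, 16}
(R ∩ S) \ R^c = {1, 6, 9, 10, 15}
P \ S = {14, 18}
S ∪ P = {1, 3, 5, 6, 7, 8, 9, 10, 11, 12, 13, 14, 15, 16, 18}
(P \ S) ∪ (S ∪ P) = {1, 3, 5, 6, 7, 8, 9, 10, 11, 12, 13, 14, 15, 16, 18}
((R ∩ S) \ R^c) ∪ ((P \ S) ∪ (S ∪ P)) = {1, 3, 5, 6, 7, 8, 9, 10, 11, 12, 13, 14, 15, 16, 18}
S ∪ R = {1, 2, 3, 4, 5, 6, 7, 8, 9, 10, 11, 12, 13, 15, 16, 17, 18}
S ∩ P = {3, 7, 8, 10, 13, 16}
R ∪ Q = {1, 2, 4, 6, 9, 10, 11, 13, 15, 17, 18}
(S ∩ P) △ (R ∪ Q) = {1, 2, 3, 4, 6, 7, 8, 9, 11, 15, 16, 17, 18}
(S ∪ R) ∪ ((S ∩ P) △ (R ∪ Q)) = {1, 2, 3, 4, 5, 6, 7, 8, 9, 10, 11, 12, 13, 15, 16, 17, 18}
14 ∈ ((R ∩ S) \ R^c) ∪ ((P \ S) ∪ (S ∪ P)) but 14 ∉ (S ∪ R) ∪ ((S ∩ P) △ (R ∪ Q)), so the inclusion fails.

No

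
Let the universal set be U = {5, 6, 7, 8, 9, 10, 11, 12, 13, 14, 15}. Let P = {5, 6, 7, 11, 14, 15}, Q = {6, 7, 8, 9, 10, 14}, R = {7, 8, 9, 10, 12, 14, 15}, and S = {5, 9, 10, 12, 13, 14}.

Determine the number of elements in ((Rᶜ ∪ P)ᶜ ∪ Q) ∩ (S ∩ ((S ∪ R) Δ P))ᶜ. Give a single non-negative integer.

Rᶜ = {5, 6, 11, 13}
Rᶜ ∪ P = {5, 6, 7, 11, 13, 14, 15}
(Rᶜ ∪ P)ᶜ = {8, 9, 10, 12}
(Rᶜ ∪ P)ᶜ ∪ Q = {6, 7, 8, 9, 10, 12, 14}
S ∪ R = {5, 7, 8, 9, 10, 12, 13, 14, 15}
(S ∪ R) Δ P = {6, 8, 9, 10, 11, 12, 13}
S ∩ ((S ∪ R) Δ P) = {9, 10, 12, 13}
(S ∩ ((S ∪ R) Δ P))ᶜ = {5, 6, 7, 8, 11, 14, 15}
((Rᶜ ∪ P)ᶜ ∪ Q) ∩ (S ∩ ((S ∪ R) Δ P))ᶜ = {6, 7, 8, 14}
|((Rᶜ ∪ P)ᶜ ∪ Q) ∩ (S ∩ ((S ∪ R) Δ P))ᶜ| = 4

4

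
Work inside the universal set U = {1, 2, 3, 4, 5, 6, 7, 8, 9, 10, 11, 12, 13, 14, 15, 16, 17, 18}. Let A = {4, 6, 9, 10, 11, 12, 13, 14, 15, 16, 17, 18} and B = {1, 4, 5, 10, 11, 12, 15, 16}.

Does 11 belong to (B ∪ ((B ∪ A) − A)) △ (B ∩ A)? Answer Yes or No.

11 ∈ B and 11 ∈ A, so 11 ∈ B ∪ A
11 ∈ (B ∪ A) and 11 ∈ A, so 11 ∉ (B ∪ A) − A
11 ∈ B and 11 ∉ ((B ∪ A) − A), so 11 ∈ B ∪ ((B ∪ A) − A)
11 ∈ B and 11 ∈ A, so 11 ∈ B ∩ A
11 ∈ (B ∪ ((B ∪ A) − A)) and 11 ∈ (B ∩ A), so 11 ∉ (B ∪ ((B ∪ A) − A)) △ (B ∩ A)

No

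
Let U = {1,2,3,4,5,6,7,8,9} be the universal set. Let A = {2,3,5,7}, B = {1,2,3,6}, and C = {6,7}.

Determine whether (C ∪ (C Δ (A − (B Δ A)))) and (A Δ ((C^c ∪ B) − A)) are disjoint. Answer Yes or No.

No

B Δ A = {1,5,6,7}
A − (B Δ A) = {2,3}
C Δ (A − (B Δ A)) = {2,3,6,7}
C ∪ (C Δ (A − (B Δ A))) = {2,3,6,7}
C^c = {1,2,3,4,5,8,9}
C^c ∪ B = {1,2,3,4,5,6,8,9}
(C^c ∪ B) − A = {1,4,6,8,9}
A Δ ((C^c ∪ B) − A) = {1,2,3,4,5,6,7,8,9}
2 lies in both, so they are not disjoint.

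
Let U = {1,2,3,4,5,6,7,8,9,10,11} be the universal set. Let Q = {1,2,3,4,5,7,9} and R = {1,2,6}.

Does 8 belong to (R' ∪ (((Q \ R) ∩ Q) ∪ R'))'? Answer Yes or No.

8 ∉ R, so 8 ∈ R'
8 ∉ Q and 8 ∉ R, so 8 ∉ Q \ R
8 ∉ (Q \ R) and 8 ∉ Q, so 8 ∉ (Q \ R) ∩ Q
8 ∉ R, so 8 ∈ R'
8 ∉ ((Q \ R) ∩ Q) and 8 ∈ R', so 8 ∈ ((Q \ R) ∩ Q) ∪ R'
8 ∈ R' and 8 ∈ (((Q \ R) ∩ Q) ∪ R'), so 8 ∈ R' ∪ (((Q \ R) ∩ Q) ∪ R')
8 ∉ (R' ∪ (((Q \ R) ∩ Q) ∪ R'))' since 8 ∈ (R' ∪ (((Q \ R) ∩ Q) ∪ R'))

No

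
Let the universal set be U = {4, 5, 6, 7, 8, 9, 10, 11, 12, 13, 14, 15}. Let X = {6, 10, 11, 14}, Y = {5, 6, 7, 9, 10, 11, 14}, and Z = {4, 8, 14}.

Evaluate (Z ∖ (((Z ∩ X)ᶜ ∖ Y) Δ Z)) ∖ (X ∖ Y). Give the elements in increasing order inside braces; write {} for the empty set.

Z ∩ X = {14}
(Z ∩ X)ᶜ = {4, 5, 6, 7, 8, 9, 10, 11, 12, 13, 15}
(Z ∩ X)ᶜ ∖ Y = {4, 8, 12, 13, 15}
((Z ∩ X)ᶜ ∖ Y) Δ Z = {12, 13, 14, 15}
Z ∖ (((Z ∩ X)ᶜ ∖ Y) Δ Z) = {4, 8}
X ∖ Y = {}
(Z ∖ (((Z ∩ X)ᶜ ∖ Y) Δ Z)) ∖ (X ∖ Y) = {4, 8}

{4, 8}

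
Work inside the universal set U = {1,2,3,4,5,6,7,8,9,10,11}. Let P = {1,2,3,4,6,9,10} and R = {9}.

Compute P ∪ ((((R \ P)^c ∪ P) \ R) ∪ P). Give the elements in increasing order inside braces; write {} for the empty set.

R \ P = {}
(R \ P)^c = {1,2,3,4,5,6,7,8,9,10,11}
(R \ P)^c ∪ P = {1,2,3,4,5,6,7,8,9,10,11}
((R \ P)^c ∪ P) \ R = {1,2,3,4,5,6,7,8,10,11}
(((R \ P)^c ∪ P) \ R) ∪ P = {1,2,3,4,5,6,7,8,9,10,11}
P ∪ ((((R \ P)^c ∪ P) \ R) ∪ P) = {1,2,3,4,5,6,7,8,9,10,11}

{1,2,3,4,5,6,7,8,9,10,11}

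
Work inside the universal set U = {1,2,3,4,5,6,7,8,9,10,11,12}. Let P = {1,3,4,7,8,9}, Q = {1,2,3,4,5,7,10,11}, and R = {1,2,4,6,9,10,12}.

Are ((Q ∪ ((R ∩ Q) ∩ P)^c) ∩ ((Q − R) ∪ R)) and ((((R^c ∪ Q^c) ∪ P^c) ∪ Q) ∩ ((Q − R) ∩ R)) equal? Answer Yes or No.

No

R ∩ Q = {1,2,4,10}
(R ∩ Q) ∩ P = {1,4}
((R ∩ Q) ∩ P)^c = {2,3,5,6,7,8,9,10,11,12}
Q ∪ ((R ∩ Q) ∩ P)^c = {1,2,3,4,5,6,7,8,9,10,11,12}
Q − R = {3,5,7,11}
(Q − R) ∪ R = {1,2,3,4,5,6,7,9,10,11,12}
(Q ∪ ((R ∩ Q) ∩ P)^c) ∩ ((Q − R) ∪ R) = {1,2,3,4,5,6,7,9,10,11,12}
R^c = {3,5,7,8,11}
Q^c = {6,8,9,12}
R^c ∪ Q^c = {3,5,6,7,8,9,11,12}
P^c = {2,5,6,10,11,12}
(R^c ∪ Q^c) ∪ P^c = {2,3,5,6,7,8,9,10,11,12}
((R^c ∪ Q^c) ∪ P^c) ∪ Q = {1,2,3,4,5,6,7,8,9,10,11,12}
(Q − R) ∩ R = {}
(((R^c ∪ Q^c) ∪ P^c) ∪ Q) ∩ ((Q − R) ∩ R) = {}
1 ∈ (Q ∪ ((R ∩ Q) ∩ P)^c) ∩ ((Q − R) ∪ R) but 1 ∉ (((R^c ∪ Q^c) ∪ P^c) ∪ Q) ∩ ((Q − R) ∩ R), so they differ.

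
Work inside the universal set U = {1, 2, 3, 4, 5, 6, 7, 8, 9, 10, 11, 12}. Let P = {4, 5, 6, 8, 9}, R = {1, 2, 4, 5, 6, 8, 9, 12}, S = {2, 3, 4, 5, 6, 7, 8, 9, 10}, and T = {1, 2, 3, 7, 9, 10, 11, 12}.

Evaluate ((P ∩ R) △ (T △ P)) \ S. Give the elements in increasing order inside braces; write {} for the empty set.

P ∩ R = {4, 5, 6, 8, 9}
T △ P = {1, 2, 3, 4, 5, 6, 7, 8, 10, 11, 12}
(P ∩ R) △ (T △ P) = {1, 2, 3, 7, 9, 10, 11, 12}
((P ∩ R) △ (T △ P)) \ S = {1, 11, 12}

{1, 11, 12}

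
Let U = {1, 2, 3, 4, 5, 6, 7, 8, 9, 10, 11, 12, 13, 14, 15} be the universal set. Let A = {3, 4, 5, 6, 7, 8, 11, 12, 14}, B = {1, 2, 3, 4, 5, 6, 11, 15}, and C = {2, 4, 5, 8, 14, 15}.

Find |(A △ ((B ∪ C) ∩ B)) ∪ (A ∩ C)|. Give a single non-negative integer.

B ∪ C = {1, 2, 3, 4, 5, 6, 8, 11, 14, 15}
(B ∪ C) ∩ B = {1, 2, 3, 4, 5, 6, 11, 15}
A △ ((B ∪ C) ∩ B) = {1, 2, 7, 8, 12, 14, 15}
A ∩ C = {4, 5, 8, 14}
(A △ ((B ∪ C) ∩ B)) ∪ (A ∩ C) = {1, 2, 4, 5, 7, 8, 12, 14, 15}
|(A △ ((B ∪ C) ∩ B)) ∪ (A ∩ C)| = 9

9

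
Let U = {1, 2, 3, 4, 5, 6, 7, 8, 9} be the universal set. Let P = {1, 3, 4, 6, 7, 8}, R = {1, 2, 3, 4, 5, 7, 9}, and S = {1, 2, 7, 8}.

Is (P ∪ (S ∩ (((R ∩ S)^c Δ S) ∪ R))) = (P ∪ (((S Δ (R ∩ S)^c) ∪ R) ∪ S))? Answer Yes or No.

No

R ∩ S = {1, 2, 7}
(R ∩ S)^c = {3, 4, 5, 6, 8, 9}
(R ∩ S)^c Δ S = {1, 2, 3, 4, 5, 6, 7, 9}
((R ∩ S)^c Δ S) ∪ R = {1, 2, 3, 4, 5, 6, 7, 9}
S ∩ (((R ∩ S)^c Δ S) ∪ R) = {1, 2, 7}
P ∪ (S ∩ (((R ∩ S)^c Δ S) ∪ R)) = {1, 2, 3, 4, 6, 7, 8}
S Δ (R ∩ S)^c = {1, 2, 3, 4, 5, 6, 7, 9}
(S Δ (R ∩ S)^c) ∪ R = {1, 2, 3, 4, 5, 6, 7, 9}
((S Δ (R ∩ S)^c) ∪ R) ∪ S = {1, 2, 3, 4, 5, 6, 7, 8, 9}
P ∪ (((S Δ (R ∩ S)^c) ∪ R) ∪ S) = {1, 2, 3, 4, 5, 6, 7, 8, 9}
5 ∈ P ∪ (((S Δ (R ∩ S)^c) ∪ R) ∪ S) but 5 ∉ P ∪ (S ∩ (((R ∩ S)^c Δ S) ∪ R)), so they differ.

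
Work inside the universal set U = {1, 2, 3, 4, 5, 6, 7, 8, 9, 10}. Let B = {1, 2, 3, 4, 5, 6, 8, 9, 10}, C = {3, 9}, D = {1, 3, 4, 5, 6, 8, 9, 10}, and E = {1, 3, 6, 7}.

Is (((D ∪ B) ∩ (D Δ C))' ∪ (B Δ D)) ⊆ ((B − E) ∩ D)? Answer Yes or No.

No

D ∪ B = {1, 2, 3, 4, 5, 6, 8, 9, 10}
D Δ C = {1, 4, 5, 6, 8, 10}
(D ∪ B) ∩ (D Δ C) = {1, 4, 5, 6, 8, 10}
((D ∪ B) ∩ (D Δ C))' = {2, 3, 7, 9}
B Δ D = {2}
((D ∪ B) ∩ (D Δ C))' ∪ (B Δ D) = {2, 3, 7, 9}
B − E = {2, 4, 5, 8, 9, 10}
(B − E) ∩ D = {4, 5, 8, 9, 10}
2 ∈ ((D ∪ B) ∩ (D Δ C))' ∪ (B Δ D) but 2 ∉ (B − E) ∩ D, so the inclusion fails.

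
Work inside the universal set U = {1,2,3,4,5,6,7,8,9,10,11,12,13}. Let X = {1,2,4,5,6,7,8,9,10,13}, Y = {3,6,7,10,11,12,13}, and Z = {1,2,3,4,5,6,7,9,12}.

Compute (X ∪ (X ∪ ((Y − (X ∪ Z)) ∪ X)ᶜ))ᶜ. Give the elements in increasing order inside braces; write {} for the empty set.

X ∪ Z = {1,2,3,4,5,6,7,8,9,10,12,13}
Y − (X ∪ Z) = {11}
(Y − (X ∪ Z)) ∪ X = {1,2,4,5,6,7,8,9,10,11,13}
((Y − (X ∪ Z)) ∪ X)ᶜ = {3,12}
X ∪ ((Y − (X ∪ Z)) ∪ X)ᶜ = {1,2,3,4,5,6,7,8,9,10,12,13}
X ∪ (X ∪ ((Y − (X ∪ Z)) ∪ X)ᶜ) = {1,2,3,4,5,6,7,8,9,10,12,13}
(X ∪ (X ∪ ((Y − (X ∪ Z)) ∪ X)ᶜ))ᶜ = {11}

{11}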